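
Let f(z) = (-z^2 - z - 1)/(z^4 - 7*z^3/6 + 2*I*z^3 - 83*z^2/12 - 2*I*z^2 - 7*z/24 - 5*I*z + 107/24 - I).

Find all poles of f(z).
{-3/2 - I, -1, 2/3 - I/2, 3 - I/2}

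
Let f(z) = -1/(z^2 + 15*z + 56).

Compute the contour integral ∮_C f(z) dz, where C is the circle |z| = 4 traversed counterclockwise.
By the residue theorem, ∮_C f(z) dz = 2πi · (sum of the residues of f at the poles inside |z| = 4).

The denominator factors as (z + 7)*(z + 8), so the singularities of f are simple poles at z = -7, z = -8.
  |-7|² = 49 > 16 = 4², so this pole is outside the contour.
  |-8|² = 64 > 16 = 4², so this pole is outside the contour.

No pole lies inside the contour, so f is analytic on and inside C and the integral is 0 (Cauchy's theorem).

Final answer: 0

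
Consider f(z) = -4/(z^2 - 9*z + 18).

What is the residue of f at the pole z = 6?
-4/3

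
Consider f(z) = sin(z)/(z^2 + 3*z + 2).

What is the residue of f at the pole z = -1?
Write f(z) = P(z)/Q(z) with P(z) = sin(z) and Q(z) = z^2 + 3*z + 2.
The denominator factors as Q(z) = (z + 1)*(z + 2), so z = -1 is a simple zero of Q and P is analytic there; z = -1 is therefore a simple pole and
  Res(f, z₀) = P(z₀)/Q'(z₀).

Q'(z) = 2*z + 3, so Q'(-1) = 1.
P(-1) = -sin(1).

Res(f, -1) = (-sin(1))/(1) = -sin(1)

Final answer: -sin(1)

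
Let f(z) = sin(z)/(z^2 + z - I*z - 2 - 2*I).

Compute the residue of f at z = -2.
Write f(z) = P(z)/Q(z) with P(z) = sin(z) and Q(z) = z^2 + z - I*z - 2 - 2*I.
The denominator factors as Q(z) = (z - 1 - I)*(z + 2), so z = -2 is a simple zero of Q and P is analytic there; z = -2 is therefore a simple pole and
  Res(f, z₀) = P(z₀)/Q'(z₀).

Q'(z) = 2*z + 1 - I, so Q'(-2) = -3 - I.
P(-2) = -sin(2).

Res(f, -2) = (-sin(2))/(-3 - I) = (3/10 - I/10)*sin(2)

Final answer: (3/10 - I/10)*sin(2)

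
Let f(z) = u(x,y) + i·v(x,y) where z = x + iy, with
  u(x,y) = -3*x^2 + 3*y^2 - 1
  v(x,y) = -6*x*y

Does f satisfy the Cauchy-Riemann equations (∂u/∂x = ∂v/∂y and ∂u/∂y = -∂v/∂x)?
∂u/∂x = -6*x
∂v/∂y = -6*x
∂u/∂y = 6*y
∂v/∂x = -6*y
∂u/∂x = ∂v/∂y and ∂u/∂y = -∂v/∂x hold identically; f is analytic.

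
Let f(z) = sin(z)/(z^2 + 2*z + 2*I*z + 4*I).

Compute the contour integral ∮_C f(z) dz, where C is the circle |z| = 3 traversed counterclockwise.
By the residue theorem, ∮_C f(z) dz = 2πi · (sum of the residues of f at the poles inside |z| = 3).

The denominator factors as (z + 2*I)*(z + 2), so the singularities of f are simple poles at z = -2*I, z = -2.
  |-2*I|² = 4 < 9 = 3², so this pole is inside the contour.
  |-2|² = 4 < 9 = 3², so this pole is inside the contour.

With P(z) = sin(z) and Q(z) = z^2 + 2*z + 2*I*z + 4*I, each pole is simple, so Res(f, z₀) = P(z₀)/Q'(z₀) with Q'(z) = 2*z + 2 + 2*I.
  Res(f, -2*I) = P(-2*I)/Q'(-2*I) = (-I*sinh(2))/(2 - 2*I) = (1/4 - I/4)*sinh(2)
  Res(f, -2) = P(-2)/Q'(-2) = (-sin(2))/(-2 + 2*I) = (1/4 + I/4)*sin(2)

Sum of residues inside C: (1/4 - I/4)*sinh(2) + (1/4 + I/4)*sin(2)
∮_C f(z) dz = 2πi · ((1/4 - I/4)*sinh(2) + (1/4 + I/4)*sin(2)) = pi*(-1/2 + I/2)*sin(2) + pi*(1/2 + I/2)*sinh(2)

Final answer: pi*(-1/2 + I/2)*sin(2) + pi*(1/2 + I/2)*sinh(2)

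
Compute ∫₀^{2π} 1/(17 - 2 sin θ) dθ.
Call the integral J. The integrand is 2π-periodic and we integrate over a full period, so shifting θ does not change the value (θ → θ + π/2 turns sin θ into cos θ; θ → θ + π flips the sign of the trig term). Hence
  J = ∫₀^{2π} dθ/(17 + 2 cos θ).
Put z = e^{iθ}: then cos θ = (z + 1/z)/2, dθ = dz/(iz), and z runs once counterclockwise around |z| = 1:
  J = ∮_{|z|=1} 1/(17 + 2*(z + 1/z)/2) · dz/(iz) = (2/i) ∮_{|z|=1} dz/(2*z^2 + 34*z + 2).
The roots of 2*z^2 + 34*z + 2 are z = (-17 ± sqrt(17^2 - 2^2))/2, with sqrt(285) = sqrt(285); their product is 1, so only z₊ = -17/2 + sqrt(285)/2 lies inside the unit circle (z₋ = -17/2 - sqrt(285)/2 lies outside).
z₊ is a simple zero of q(z) = 2*z^2 + 34*z + 2, so Res(1/q, z₊) = 1/q'(z₊) with q'(z) = 4*z + 34; and q'(z₊) = 2*(z₊ - z₋) = 2*sqrt(285).
Therefore J = (2/i) · 2πi · 1/(2*sqrt(285)) = 2*pi/(sqrt(285)) = 2*sqrt(285)*pi/285

Final answer: 2*sqrt(285)*pi/285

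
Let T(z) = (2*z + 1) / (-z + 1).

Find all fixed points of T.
T(z) = z means 2*z + 1 = z*(-z + 1), i.e.
  -z^2 - z - 1 = 0.
Discriminant: (-1)^2 - 4*(-1)*(-1) = -3, so the roots are complex conjugates.
  z = (1 ± I*sqrt(3))/(2*(-1))
Fixed points: {-1/2 - sqrt(3)*I/2, -1/2 + sqrt(3)*I/2}

Final answer: {-1/2 - sqrt(3)*I/2, -1/2 + sqrt(3)*I/2}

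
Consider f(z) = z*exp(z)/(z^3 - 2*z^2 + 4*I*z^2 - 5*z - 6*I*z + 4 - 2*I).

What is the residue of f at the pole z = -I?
Write f(z) = P(z)/Q(z) with P(z) = z*exp(z) and Q(z) = z^3 - 2*z^2 + 4*I*z^2 - 5*z - 6*I*z + 4 - 2*I.
The denominator factors as Q(z) = (z + I)*(z + 2*I)*(z - 2 + I), so z = -I is a simple zero of Q and P is analytic there; z = -I is therefore a simple pole and
  Res(f, z₀) = P(z₀)/Q'(z₀).

Q'(z) = 3*z^2 - 4*z + 8*I*z - 5 - 6*I, so Q'(-I) = -2*I.
P(-I) = -I*exp(-I).

Res(f, -I) = (-I*exp(-I))/(-2*I) = exp(-I)/2

Final answer: exp(-I)/2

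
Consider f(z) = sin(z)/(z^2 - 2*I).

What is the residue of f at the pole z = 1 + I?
(1/4 - I/4)*sin(1 + I)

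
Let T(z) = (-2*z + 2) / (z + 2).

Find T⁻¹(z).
Set w = T(z) = (-2*z + 2) / (z + 2) and solve for z:
  w*(z + 2) = -2*z + 2
  2*w + z*(w + 2) - 2 = 0
  z*(w + 2) = 2 - 2*w
  z = (2*w - 2)/(-w - 2)
Renaming the variable, T⁻¹(z) = (2*z - 2)/(-z - 2) = (-2*z + 2)/(z + 2).
(Check: ad - bc = -6 ≠ 0, so T is invertible.)

Final answer: (-2*z + 2)/(z + 2)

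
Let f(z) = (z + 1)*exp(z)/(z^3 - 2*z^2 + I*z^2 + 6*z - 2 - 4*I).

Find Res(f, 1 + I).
(1/4 - I/2)*exp(1 + I)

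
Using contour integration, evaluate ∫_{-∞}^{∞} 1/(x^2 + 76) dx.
Let f(z) = 1/(z^2 + 76). The denominator has no real zeros and deg Q - deg P = 2 ≥ 2, so the integral of f over the upper semicircle |z| = R tends to 0 as R → ∞. Closing the contour in the upper half-plane,
  ∫_{-∞}^{∞} f(x) dx = 2πi · Σ Res(f, z_k)  over the poles with Im z_k > 0.

Zeros of the denominator: z^2 + 76 = 0 gives z = ±2*sqrt(19)*I.
Upper half-plane: z = 2*sqrt(19)*I (simple).

Each pole is a simple zero of Q(z) = z^2 + 76, so Res(f, z₀) = P(z₀)/Q'(z₀) with P(z) = 1, Q'(z) = 2*z:
  Res(f, 2*sqrt(19)*I) = (1)/(4*sqrt(19)*I) = -sqrt(19)*I/76

∫_{-∞}^{∞} f(x) dx = 2πi · (-sqrt(19)*I/76) = sqrt(19)*pi/38

Final answer: sqrt(19)*pi/38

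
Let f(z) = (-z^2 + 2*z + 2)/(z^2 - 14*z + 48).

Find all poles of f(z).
The singularities of f are the zeros of the denominator. Factoring,
  z^2 - 14*z + 48 = (z - 8)*(z - 6)
so the candidates are z = 8, z = 6.

Check the numerator P(z) = -z^2 + 2*z + 2 at each one:
  P(8) = -46 ≠ 0, so z = 8 is a (simple) pole.
  P(6) = -22 ≠ 0, so z = 6 is a (simple) pole.

Poles of f: {6, 8}

Final answer: {6, 8}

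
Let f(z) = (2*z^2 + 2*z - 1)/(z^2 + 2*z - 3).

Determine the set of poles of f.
The singularities of f are the zeros of the denominator. Factoring,
  z^2 + 2*z - 3 = (z - 1)*(z + 3)
so the candidates are z = 1, z = -3.

Check the numerator P(z) = 2*z^2 + 2*z - 1 at each one:
  P(1) = 3 ≠ 0, so z = 1 is a (simple) pole.
  P(-3) = 11 ≠ 0, so z = -3 is a (simple) pole.

Poles of f: {-3, 1}

Final answer: {-3, 1}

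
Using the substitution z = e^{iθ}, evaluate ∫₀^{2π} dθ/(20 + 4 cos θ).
Let J = ∫₀^{2π} dθ/(20 + 4 cos θ).
Put z = e^{iθ}: then cos θ = (z + 1/z)/2, dθ = dz/(iz), and z runs once counterclockwise around |z| = 1:
  J = ∮_{|z|=1} 1/(20 + 4*(z + 1/z)/2) · dz/(iz) = (2/i) ∮_{|z|=1} dz/(4*z^2 + 40*z + 4).
The roots of 4*z^2 + 40*z + 4 are z = (-20 ± sqrt(20^2 - 4^2))/4, with sqrt(384) = 8*sqrt(6); their product is 1, so only z₊ = -5 + 2*sqrt(6) lies inside the unit circle (z₋ = -5 - 2*sqrt(6) lies outside).
z₊ is a simple zero of q(z) = 4*z^2 + 40*z + 4, so Res(1/q, z₊) = 1/q'(z₊) with q'(z) = 8*z + 40; and q'(z₊) = 4*(z₊ - z₋) = 16*sqrt(6).
Therefore J = (2/i) · 2πi · 1/(16*sqrt(6)) = 2*pi/(8*sqrt(6)) = sqrt(6)*pi/24

Final answer: sqrt(6)*pi/24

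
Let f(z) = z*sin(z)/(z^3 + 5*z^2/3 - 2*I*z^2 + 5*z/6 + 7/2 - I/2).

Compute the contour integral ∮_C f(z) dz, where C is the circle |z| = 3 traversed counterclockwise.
By the residue theorem, ∮_C f(z) dz = 2πi · (sum of the residues of f at the poles inside |z| = 3).

The denominator factors as (z + 1/2 - 3*I/2)*(z + 3/2 - 3*I/2)*(z - 1/3 + I), so the singularities of f are simple poles at z = -1/2 + 3*I/2, z = -3/2 + 3*I/2, z = 1/3 - I.
  |-1/2 + 3*I/2|² = 5/2 < 9 = 3², so this pole is inside the contour.
  |-3/2 + 3*I/2|² = 9/2 < 9 = 3², so this pole is inside the contour.
  |1/3 - I|² = 10/9 < 9 = 3², so this pole is inside the contour.

With P(z) = z*sin(z) and Q(z) = z^3 + 5*z^2/3 - 2*I*z^2 + 5*z/6 + 7/2 - I/2, each pole is simple, so Res(f, z₀) = P(z₀)/Q'(z₀) with Q'(z) = 3*z^2 + 10*z/3 - 4*I*z + 5/6.
  Res(f, -1/2 + 3*I/2) = P(-1/2 + 3*I/2)/Q'(-1/2 + 3*I/2) = ((1/2 - 3*I/2)*sin(1/2 - 3*I/2))/(-5/6 + 5*I/2) = -3*sin(1/2 - 3*I/2)/5
  Res(f, -3/2 + 3*I/2) = P(-3/2 + 3*I/2)/Q'(-3/2 + 3*I/2) = ((3/2 - 3*I/2)*sin(3/2 - 3*I/2))/(11/6 - 5*I/2) = (117/173 + 18*I/173)*sin(3/2 - 3*I/2)
  Res(f, 1/3 - I) = P(1/3 - I)/Q'(1/3 - I) = ((1/3 - I)*sin(1/3 - I))/(-85/18 - 20*I/3) = (66/865 + 18*I/173)*sin(1/3 - I)

Sum of residues inside C: (66/865 + 18*I/173)*sin(1/3 - I) + (117/173 + 18*I/173)*sin(3/2 - 3*I/2) - 3*sin(1/2 - 3*I/2)/5
∮_C f(z) dz = 2πi · ((66/865 + 18*I/173)*sin(1/3 - I) + (117/173 + 18*I/173)*sin(3/2 - 3*I/2) - 3*sin(1/2 - 3*I/2)/5) = -6*I*pi*sin(1/2 - 3*I/2)/5 + pi*(-36/173 + 132*I/865)*sin(1/3 - I) + pi*(-36/173 + 234*I/173)*sin(3/2 - 3*I/2)

Final answer: -6*I*pi*sin(1/2 - 3*I/2)/5 + pi*(-36/173 + 132*I/865)*sin(1/3 - I) + pi*(-36/173 + 234*I/173)*sin(3/2 - 3*I/2)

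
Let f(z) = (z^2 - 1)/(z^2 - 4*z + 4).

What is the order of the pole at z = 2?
Factor the denominator:
  z^2 - 4*z + 4 = (z - 2)^2

The numerator P(z) = z^2 - 1 has P(2) = 3 ≠ 0, so no factor of (z - 2) cancels.
Near z = 2 we can therefore write f(z) = g(z)/(z - 2)^2 with g analytic at 2 and g(2) ≠ 0 (g is just the numerator).

Hence z = 2 is a pole of order 2.

Final answer: 2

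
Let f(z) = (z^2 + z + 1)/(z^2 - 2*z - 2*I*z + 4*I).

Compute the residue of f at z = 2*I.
5/4 + I/4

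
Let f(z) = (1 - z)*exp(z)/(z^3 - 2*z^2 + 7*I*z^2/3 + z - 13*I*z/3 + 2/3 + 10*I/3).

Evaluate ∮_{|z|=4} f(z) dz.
By the residue theorem, ∮_C f(z) dz = 2πi · (sum of the residues of f at the poles inside |z| = 4).

The denominator factors as (z - 1 - 2*I/3)*(z + 2*I)*(z - 1 + I), so the singularities of f are simple poles at z = 1 + 2*I/3, z = -2*I, z = 1 - I.
  |1 + 2*I/3|² = 13/9 < 16 = 4², so this pole is inside the contour.
  |-2*I|² = 4 < 16 = 4², so this pole is inside the contour.
  |1 - I|² = 2 < 16 = 4², so this pole is inside the contour.

With P(z) = (1 - z)*exp(z) and Q(z) = z^3 - 2*z^2 + 7*I*z^2/3 + z - 13*I*z/3 + 2/3 + 10*I/3, each pole is simple, so Res(f, z₀) = P(z₀)/Q'(z₀) with Q'(z) = 3*z^2 - 4*z + 14*I*z/3 + 1 - 13*I/3.
  Res(f, 1 + 2*I/3) = P(1 + 2*I/3)/Q'(1 + 2*I/3) = (-2*I*exp(1 + 2*I/3)/3)/(-40/9 + 5*I/3) = (-18/365 + 48*I/365)*exp(1 + 2*I/3)
  Res(f, -2*I) = P(-2*I)/Q'(-2*I) = ((1 + 2*I)*exp(-2*I))/(-5/3 + 11*I/3) = (51/146 - 63*I/146)*exp(-2*I)
  Res(f, 1 - I) = P(1 - I)/Q'(1 - I) = (I*exp(1 - I))/(5/3 - 5*I/3) = (-3/10 + 3*I/10)*exp(1 - I)

Sum of residues inside C: (51/146 - 63*I/146)*exp(-2*I) + (-18/365 + 48*I/365)*exp(1 + 2*I/3) + (-3/10 + 3*I/10)*exp(1 - I)
∮_C f(z) dz = 2πi · ((51/146 - 63*I/146)*exp(-2*I) + (-18/365 + 48*I/365)*exp(1 + 2*I/3) + (-3/10 + 3*I/10)*exp(1 - I)) = pi*(63/73 + 51*I/73)*exp(-2*I) + pi*(-96/365 - 36*I/365)*exp(1 + 2*I/3) + pi*(-3/5 - 3*I/5)*exp(1 - I)

Final answer: pi*(63/73 + 51*I/73)*exp(-2*I) + pi*(-96/365 - 36*I/365)*exp(1 + 2*I/3) + pi*(-3/5 - 3*I/5)*exp(1 - I)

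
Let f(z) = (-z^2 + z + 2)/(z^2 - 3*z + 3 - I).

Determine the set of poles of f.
The singularities of f are the zeros of the denominator. Factoring,
  z^2 - 3*z + 3 - I = (z - 2 - I)*(z - 1 + I)
so the candidates are z = 2 + I, z = 1 - I.

Check the numerator P(z) = -z^2 + z + 2 at each one:
  P(2 + I) = 1 - 3*I ≠ 0, so z = 2 + I is a (simple) pole.
  P(1 - I) = 3 + I ≠ 0, so z = 1 - I is a (simple) pole.

Poles of f: {1 - I, 2 + I}

Final answer: {1 - I, 2 + I}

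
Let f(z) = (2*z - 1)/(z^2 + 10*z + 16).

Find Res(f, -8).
Write f(z) = P(z)/Q(z) with P(z) = 2*z - 1 and Q(z) = z^2 + 10*z + 16.
The denominator factors as Q(z) = (z + 2)*(z + 8), so z = -8 is a simple zero of Q and P is analytic there; z = -8 is therefore a simple pole and
  Res(f, z₀) = P(z₀)/Q'(z₀).

Q'(z) = 2*z + 10, so Q'(-8) = -6.
P(-8) = -17.

Res(f, -8) = (-17)/(-6) = 17/6

Final answer: 17/6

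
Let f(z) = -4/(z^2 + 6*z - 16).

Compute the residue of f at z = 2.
Write f(z) = P(z)/Q(z) with P(z) = -4 and Q(z) = z^2 + 6*z - 16.
The denominator factors as Q(z) = (z - 2)*(z + 8), so z = 2 is a simple zero of Q and P is analytic there; z = 2 is therefore a simple pole and
  Res(f, z₀) = P(z₀)/Q'(z₀).

Q'(z) = 2*z + 6, so Q'(2) = 10.
P(2) = -4.

Res(f, 2) = (-4)/(10) = -2/5

Final answer: -2/5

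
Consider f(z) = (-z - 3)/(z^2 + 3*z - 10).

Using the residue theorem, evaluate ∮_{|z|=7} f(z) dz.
By the residue theorem, ∮_C f(z) dz = 2πi · (sum of the residues of f at the poles inside |z| = 7).

The denominator factors as (z - 2)*(z + 5), so the singularities of f are simple poles at z = 2, z = -5.
  |2|² = 4 < 49 = 7², so this pole is inside the contour.
  |-5|² = 25 < 49 = 7², so this pole is inside the contour.

With P(z) = -z - 3 and Q(z) = z^2 + 3*z - 10, each pole is simple, so Res(f, z₀) = P(z₀)/Q'(z₀) with Q'(z) = 2*z + 3.
  Res(f, 2) = P(2)/Q'(2) = (-5)/(7) = -5/7
  Res(f, -5) = P(-5)/Q'(-5) = (2)/(-7) = -2/7

Sum of residues inside C: -1
∮_C f(z) dz = 2πi · (-1) = -2*I*pi

Final answer: -2*I*pi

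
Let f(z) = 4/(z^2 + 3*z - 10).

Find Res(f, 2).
4/7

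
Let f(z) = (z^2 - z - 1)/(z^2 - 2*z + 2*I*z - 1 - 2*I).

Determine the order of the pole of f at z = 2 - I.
Factor the denominator:
  z^2 - 2*z + 2*I*z - 1 - 2*I = (z - 2 + I)*(z + I)

The numerator P(z) = z^2 - z - 1 has P(2 - I) = -3*I ≠ 0, so no factor of (z - 2 + I) cancels.
Near z = 2 - I we can therefore write f(z) = g(z)/(z - 2 + I) with g analytic at 2 - I and g(2 - I) ≠ 0 (g is the numerator divided by the remaining denominator factors).

Hence z = 2 - I is a pole of order 1.

Final answer: 1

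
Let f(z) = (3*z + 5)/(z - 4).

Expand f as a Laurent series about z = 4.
17/(z - 4) + 3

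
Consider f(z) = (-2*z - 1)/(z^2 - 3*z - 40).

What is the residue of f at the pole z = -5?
Write f(z) = P(z)/Q(z) with P(z) = -2*z - 1 and Q(z) = z^2 - 3*z - 40.
The denominator factors as Q(z) = (z + 5)*(z - 8), so z = -5 is a simple zero of Q and P is analytic there; z = -5 is therefore a simple pole and
  Res(f, z₀) = P(z₀)/Q'(z₀).

Q'(z) = 2*z - 3, so Q'(-5) = -13.
P(-5) = 9.

Res(f, -5) = (9)/(-13) = -9/13

Final answer: -9/13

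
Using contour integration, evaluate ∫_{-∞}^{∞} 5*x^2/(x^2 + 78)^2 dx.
5*sqrt(78)*pi/156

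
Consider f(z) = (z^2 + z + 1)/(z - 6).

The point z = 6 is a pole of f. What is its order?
Factor the denominator:
  z - 6 = (z - 6)

The numerator P(z) = z^2 + z + 1 has P(6) = 43 ≠ 0, so no factor of (z - 6) cancels.
Near z = 6 we can therefore write f(z) = g(z)/(z - 6) with g analytic at 6 and g(6) ≠ 0 (g is just the numerator).

Hence z = 6 is a pole of order 1.

Final answer: 1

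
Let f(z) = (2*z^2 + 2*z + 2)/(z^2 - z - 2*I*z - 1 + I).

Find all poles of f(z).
{I, 1 + I}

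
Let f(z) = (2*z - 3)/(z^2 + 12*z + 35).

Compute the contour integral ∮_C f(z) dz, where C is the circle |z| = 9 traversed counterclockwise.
By the residue theorem, ∮_C f(z) dz = 2πi · (sum of the residues of f at the poles inside |z| = 9).

The denominator factors as (z + 7)*(z + 5), so the singularities of f are simple poles at z = -7, z = -5.
  |-7|² = 49 < 81 = 9², so this pole is inside the contour.
  |-5|² = 25 < 81 = 9², so this pole is inside the contour.

With P(z) = 2*z - 3 and Q(z) = z^2 + 12*z + 35, each pole is simple, so Res(f, z₀) = P(z₀)/Q'(z₀) with Q'(z) = 2*z + 12.
  Res(f, -7) = P(-7)/Q'(-7) = (-17)/(-2) = 17/2
  Res(f, -5) = P(-5)/Q'(-5) = (-13)/(2) = -13/2

Sum of residues inside C: 2
∮_C f(z) dz = 2πi · (2) = 4*I*pi

Final answer: 4*I*pi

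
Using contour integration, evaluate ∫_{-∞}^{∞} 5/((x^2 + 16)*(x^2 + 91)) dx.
pi*(91 - 4*sqrt(91))/5460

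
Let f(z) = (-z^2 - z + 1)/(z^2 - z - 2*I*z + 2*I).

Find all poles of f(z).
The singularities of f are the zeros of the denominator. Factoring,
  z^2 - z - 2*I*z + 2*I = (z - 2*I)*(z - 1)
so the candidates are z = 2*I, z = 1.

Check the numerator P(z) = -z^2 - z + 1 at each one:
  P(2*I) = 5 - 2*I ≠ 0, so z = 2*I is a (simple) pole.
  P(1) = -1 ≠ 0, so z = 1 is a (simple) pole.

Poles of f: {2*I, 1}

Final answer: {2*I, 1}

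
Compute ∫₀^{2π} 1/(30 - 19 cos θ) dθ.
Call the integral J. The integrand is 2π-periodic and we integrate over a full period, so shifting θ does not change the value (θ → θ + π flips the sign of the trig term). Hence
  J = ∫₀^{2π} dθ/(30 + 19 cos θ).
Put z = e^{iθ}: then cos θ = (z + 1/z)/2, dθ = dz/(iz), and z runs once counterclockwise around |z| = 1:
  J = ∮_{|z|=1} 1/(30 + 19*(z + 1/z)/2) · dz/(iz) = (2/i) ∮_{|z|=1} dz/(19*z^2 + 60*z + 19).
The roots of 19*z^2 + 60*z + 19 are z = (-30 ± sqrt(30^2 - 19^2))/19, with sqrt(539) = 7*sqrt(11); their product is 1, so only z₊ = -30/19 + 7*sqrt(11)/19 lies inside the unit circle (z₋ = -30/19 - 7*sqrt(11)/19 lies outside).
z₊ is a simple zero of q(z) = 19*z^2 + 60*z + 19, so Res(1/q, z₊) = 1/q'(z₊) with q'(z) = 38*z + 60; and q'(z₊) = 19*(z₊ - z₋) = 14*sqrt(11).
Therefore J = (2/i) · 2πi · 1/(14*sqrt(11)) = 2*pi/(7*sqrt(11)) = 2*sqrt(11)*pi/77

Final answer: 2*sqrt(11)*pi/77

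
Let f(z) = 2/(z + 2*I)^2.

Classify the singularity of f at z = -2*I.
Write f(z) = g(z)/(z + 2*I)^2 with g(z) = 2.
g is entire and g(-2*I) = 2 ≠ 0, so no factor of (z + 2*I) cancels: the Laurent expansion of f about z = -2*I starts at the power -2, i.e. lim_{z→z₀} (z - z₀)^2 f(z) = 2 is finite and nonzero.
So z = -2*I is a pole of order 2.

Final answer: pole of order 2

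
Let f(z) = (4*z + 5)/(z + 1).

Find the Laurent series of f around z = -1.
Put w = z - (-1), i.e. z = w - 1. The denominator is w, so it suffices to rewrite the numerator in powers of w.

P(z) = 4*z + 5
P(w - 1) = 1 + 4*w

Dividing each term by w:
  f = 1/w + 4

Substituting back w = z + 1:
  f(z) = 1/(z + 1) + 4

The series is finite because the numerator is a polynomial; the negative powers form the principal part, and the coefficient of 1/(z + 1) gives Res(f, -1) = 1.

Final answer: 1/(z + 1) + 4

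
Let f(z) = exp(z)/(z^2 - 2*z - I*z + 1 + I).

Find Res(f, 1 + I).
Write f(z) = P(z)/Q(z) with P(z) = exp(z) and Q(z) = z^2 - 2*z - I*z + 1 + I.
The denominator factors as Q(z) = (z - 1 - I)*(z - 1), so z = 1 + I is a simple zero of Q and P is analytic there; z = 1 + I is therefore a simple pole and
  Res(f, z₀) = P(z₀)/Q'(z₀).

Q'(z) = 2*z - 2 - I, so Q'(1 + I) = I.
P(1 + I) = exp(1 + I).

Res(f, 1 + I) = (exp(1 + I))/(I) = -I*exp(1 + I)

Final answer: -I*exp(1 + I)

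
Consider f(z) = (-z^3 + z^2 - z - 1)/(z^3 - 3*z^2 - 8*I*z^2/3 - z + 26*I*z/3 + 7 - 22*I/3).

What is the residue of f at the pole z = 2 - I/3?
Write f(z) = P(z)/Q(z) with P(z) = -z^3 + z^2 - z - 1 and Q(z) = z^3 - 3*z^2 - 8*I*z^2/3 - z + 26*I*z/3 + 7 - 22*I/3.
The denominator factors as Q(z) = (z + 1 - 2*I)*(z - 2 - I)*(z - 2 + I/3), so z = 2 - I/3 is a simple zero of Q and P is analytic there; z = 2 - I/3 is therefore a simple pole and
  Res(f, z₀) = P(z₀)/Q'(z₀).

Q'(z) = 3*z^2 - 6*z - 16*I*z/3 - 1 + 26*I/3, so Q'(2 - I/3) = -28/9 - 4*I.
P(2 - I/3) = -58/9 + 80*I/27.

Res(f, 2 - I/3) = (-58/9 + 80*I/27)/(-28/9 - 4*I) = 83/260 - 1063*I/780

Final answer: 83/260 - 1063*I/780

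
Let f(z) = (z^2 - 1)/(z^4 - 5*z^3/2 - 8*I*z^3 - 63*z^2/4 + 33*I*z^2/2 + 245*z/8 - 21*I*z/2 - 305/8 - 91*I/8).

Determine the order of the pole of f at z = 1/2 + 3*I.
3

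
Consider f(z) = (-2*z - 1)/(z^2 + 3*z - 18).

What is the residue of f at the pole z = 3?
Write f(z) = P(z)/Q(z) with P(z) = -2*z - 1 and Q(z) = z^2 + 3*z - 18.
The denominator factors as Q(z) = (z - 3)*(z + 6), so z = 3 is a simple zero of Q and P is analytic there; z = 3 is therefore a simple pole and
  Res(f, z₀) = P(z₀)/Q'(z₀).

Q'(z) = 2*z + 3, so Q'(3) = 9.
P(3) = -7.

Res(f, 3) = (-7)/(9) = -7/9

Final answer: -7/9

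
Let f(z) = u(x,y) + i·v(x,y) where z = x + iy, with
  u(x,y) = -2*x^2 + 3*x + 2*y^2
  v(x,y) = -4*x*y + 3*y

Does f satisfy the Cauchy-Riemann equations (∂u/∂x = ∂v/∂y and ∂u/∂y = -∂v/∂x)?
∂u/∂x = 3 - 4*x
∂v/∂y = 3 - 4*x
∂u/∂y = 4*y
∂v/∂x = -4*y
∂u/∂x = ∂v/∂y and ∂u/∂y = -∂v/∂x hold identically; f is analytic.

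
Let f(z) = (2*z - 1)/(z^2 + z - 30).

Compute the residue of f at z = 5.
9/11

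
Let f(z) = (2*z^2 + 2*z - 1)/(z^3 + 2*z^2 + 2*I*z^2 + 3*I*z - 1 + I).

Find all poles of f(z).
The singularities of f are the zeros of the denominator. Factoring,
  z^3 + 2*z^2 + 2*I*z^2 + 3*I*z - 1 + I = (z + 1)*(z + I)*(z + 1 + I)
so the candidates are z = -1, z = -I, z = -1 - I.

Check the numerator P(z) = 2*z^2 + 2*z - 1 at each one:
  P(-1) = -1 ≠ 0, so z = -1 is a (simple) pole.
  P(-I) = -3 - 2*I ≠ 0, so z = -I is a (simple) pole.
  P(-1 - I) = -3 + 2*I ≠ 0, so z = -1 - I is a (simple) pole.

Poles of f: {-1 - I, -1, -I}

Final answer: {-1 - I, -1, -I}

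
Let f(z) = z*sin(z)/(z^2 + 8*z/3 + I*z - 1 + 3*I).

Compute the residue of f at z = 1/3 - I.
Write f(z) = P(z)/Q(z) with P(z) = z*sin(z) and Q(z) = z^2 + 8*z/3 + I*z - 1 + 3*I.
The denominator factors as Q(z) = (z + 3)*(z - 1/3 + I), so z = 1/3 - I is a simple zero of Q and P is analytic there; z = 1/3 - I is therefore a simple pole and
  Res(f, z₀) = P(z₀)/Q'(z₀).

Q'(z) = 2*z + 8/3 + I, so Q'(1/3 - I) = 10/3 - I.
P(1/3 - I) = (1/3 - I)*sin(1/3 - I).

Res(f, 1/3 - I) = ((1/3 - I)*sin(1/3 - I))/(10/3 - I) = (19/109 - 27*I/109)*sin(1/3 - I)

Final answer: (19/109 - 27*I/109)*sin(1/3 - I)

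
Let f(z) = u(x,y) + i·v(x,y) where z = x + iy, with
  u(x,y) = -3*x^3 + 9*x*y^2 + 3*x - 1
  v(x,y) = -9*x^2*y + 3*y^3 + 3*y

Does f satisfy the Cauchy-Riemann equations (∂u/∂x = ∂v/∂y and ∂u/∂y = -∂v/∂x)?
∂u/∂x = -9*x^2 + 9*y^2 + 3
∂v/∂y = -9*x^2 + 9*y^2 + 3
∂u/∂y = 18*x*y
∂v/∂x = -18*x*y
∂u/∂x = ∂v/∂y and ∂u/∂y = -∂v/∂x hold identically; f is analytic.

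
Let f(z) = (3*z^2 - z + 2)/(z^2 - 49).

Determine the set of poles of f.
{-7, 7}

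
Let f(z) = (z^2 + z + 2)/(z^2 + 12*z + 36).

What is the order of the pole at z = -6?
Factor the denominator:
  z^2 + 12*z + 36 = (z + 6)^2

The numerator P(z) = z^2 + z + 2 has P(-6) = 32 ≠ 0, so no factor of (z + 6) cancels.
Near z = -6 we can therefore write f(z) = g(z)/(z + 6)^2 with g analytic at -6 and g(-6) ≠ 0 (g is just the numerator).

Hence z = -6 is a pole of order 2.

Final answer: 2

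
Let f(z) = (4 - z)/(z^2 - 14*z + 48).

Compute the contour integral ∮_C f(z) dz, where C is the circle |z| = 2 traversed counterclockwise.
By the residue theorem, ∮_C f(z) dz = 2πi · (sum of the residues of f at the poles inside |z| = 2).

The denominator factors as (z - 8)*(z - 6), so the singularities of f are simple poles at z = 8, z = 6.
  |8|² = 64 > 4 = 2², so this pole is outside the contour.
  |6|² = 36 > 4 = 2², so this pole is outside the contour.

No pole lies inside the contour, so f is analytic on and inside C and the integral is 0 (Cauchy's theorem).

Final answer: 0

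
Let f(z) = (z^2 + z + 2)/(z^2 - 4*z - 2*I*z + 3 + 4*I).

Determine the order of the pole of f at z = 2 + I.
Factor the denominator:
  z^2 - 4*z - 2*I*z + 3 + 4*I = (z - 2 - I)^2

The numerator P(z) = z^2 + z + 2 has P(2 + I) = 7 + 5*I ≠ 0, so no factor of (z - 2 - I) cancels.
Near z = 2 + I we can therefore write f(z) = g(z)/(z - 2 - I)^2 with g analytic at 2 + I and g(2 + I) ≠ 0 (g is just the numerator).

Hence z = 2 + I is a pole of order 2.

Final answer: 2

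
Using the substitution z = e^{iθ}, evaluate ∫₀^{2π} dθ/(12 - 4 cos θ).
Call the integral J. The integrand is 2π-periodic and we integrate over a full period, so shifting θ does not change the value (θ → θ + π flips the sign of the trig term). Hence
  J = ∫₀^{2π} dθ/(12 + 4 cos θ).
Put z = e^{iθ}: then cos θ = (z + 1/z)/2, dθ = dz/(iz), and z runs once counterclockwise around |z| = 1:
  J = ∮_{|z|=1} 1/(12 + 4*(z + 1/z)/2) · dz/(iz) = (2/i) ∮_{|z|=1} dz/(4*z^2 + 24*z + 4).
The roots of 4*z^2 + 24*z + 4 are z = (-12 ± sqrt(12^2 - 4^2))/4, with sqrt(128) = 8*sqrt(2); their product is 1, so only z₊ = -3 + 2*sqrt(2) lies inside the unit circle (z₋ = -3 - 2*sqrt(2) lies outside).
z₊ is a simple zero of q(z) = 4*z^2 + 24*z + 4, so Res(1/q, z₊) = 1/q'(z₊) with q'(z) = 8*z + 24; and q'(z₊) = 4*(z₊ - z₋) = 16*sqrt(2).
Therefore J = (2/i) · 2πi · 1/(16*sqrt(2)) = 2*pi/(8*sqrt(2)) = sqrt(2)*pi/8

Final answer: sqrt(2)*pi/8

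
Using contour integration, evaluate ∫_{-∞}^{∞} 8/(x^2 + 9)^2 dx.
Let f(z) = 8/(z^2 + 9)^2. The denominator has no real zeros and deg Q - deg P = 4 ≥ 2, so the integral of f over the upper semicircle |z| = R tends to 0 as R → ∞. Closing the contour in the upper half-plane,
  ∫_{-∞}^{∞} f(x) dx = 2πi · Σ Res(f, z_k)  over the poles with Im z_k > 0.

Zeros of the denominator: z^2 + 9 = 0 gives z = ±3*I.
Upper half-plane: z = 3*I (a pole of order 2).

Write f(z) = g(z)/(z - 3*I)^2 with g(z) = 8/(z + 3*I)^2. For a double pole, Res(f, z₀) = g'(z₀):
  g'(z) = -16/(z + 3*I)^3
  Res(f, 3*I) = g'(3*I) = -2*I/27

∫_{-∞}^{∞} f(x) dx = 2πi · (-2*I/27) = 4*pi/27

Final answer: 4*pi/27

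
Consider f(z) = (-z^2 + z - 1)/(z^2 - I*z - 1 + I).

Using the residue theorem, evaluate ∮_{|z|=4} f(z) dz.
By the residue theorem, ∮_C f(z) dz = 2πi · (sum of the residues of f at the poles inside |z| = 4).

The denominator factors as (z + 1 - I)*(z - 1), so the singularities of f are simple poles at z = -1 + I, z = 1.
  |-1 + I|² = 2 < 16 = 4², so this pole is inside the contour.
  |1|² = 1 < 16 = 4², so this pole is inside the contour.

With P(z) = -z^2 + z - 1 and Q(z) = z^2 - I*z - 1 + I, each pole is simple, so Res(f, z₀) = P(z₀)/Q'(z₀) with Q'(z) = 2*z - I.
  Res(f, -1 + I) = P(-1 + I)/Q'(-1 + I) = (-2 + 3*I)/(-2 + I) = 7/5 - 4*I/5
  Res(f, 1) = P(1)/Q'(1) = (-1)/(2 - I) = -2/5 - I/5

Sum of residues inside C: 1 - I
∮_C f(z) dz = 2πi · (1 - I) = pi*(2 + 2*I)

Final answer: pi*(2 + 2*I)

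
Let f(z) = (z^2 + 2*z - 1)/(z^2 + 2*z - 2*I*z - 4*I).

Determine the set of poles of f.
{-2, 2*I}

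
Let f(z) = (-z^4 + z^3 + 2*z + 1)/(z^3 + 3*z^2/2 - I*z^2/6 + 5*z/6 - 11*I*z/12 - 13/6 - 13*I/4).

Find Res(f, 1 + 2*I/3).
Write f(z) = P(z)/Q(z) with P(z) = -z^4 + z^3 + 2*z + 1 and Q(z) = z^3 + 3*z^2/2 - I*z^2/6 + 5*z/6 - 11*I*z/12 - 13/6 - 13*I/4.
The denominator factors as Q(z) = (z + 1 + 3*I/2)*(z - 1 - 2*I/3)*(z + 3/2 - I), so z = 1 + 2*I/3 is a simple zero of Q and P is analytic there; z = 1 + 2*I/3 is therefore a simple pole and
  Res(f, z₀) = P(z₀)/Q'(z₀).

Q'(z) = 3*z^2 + 3*z - I*z/3 + 5/6 - 11*I/12, so Q'(1 + 2*I/3) = 103/18 + 19*I/4.
P(1 + 2*I/3) = 335/81 + 14*I/9.

Res(f, 1 + 2*I/3) = (335/81 + 14*I/9)/(103/18 + 19*I/4) = 362224/645093 - 13924*I/71677

Final answer: 362224/645093 - 13924*I/71677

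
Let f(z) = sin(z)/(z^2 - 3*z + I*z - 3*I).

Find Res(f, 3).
Write f(z) = P(z)/Q(z) with P(z) = sin(z) and Q(z) = z^2 - 3*z + I*z - 3*I.
The denominator factors as Q(z) = (z + I)*(z - 3), so z = 3 is a simple zero of Q and P is analytic there; z = 3 is therefore a simple pole and
  Res(f, z₀) = P(z₀)/Q'(z₀).

Q'(z) = 2*z - 3 + I, so Q'(3) = 3 + I.
P(3) = sin(3).

Res(f, 3) = (sin(3))/(3 + I) = (3/10 - I/10)*sin(3)

Final answer: (3/10 - I/10)*sin(3)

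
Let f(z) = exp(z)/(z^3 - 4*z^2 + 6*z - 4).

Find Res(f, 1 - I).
Write f(z) = P(z)/Q(z) with P(z) = exp(z) and Q(z) = z^3 - 4*z^2 + 6*z - 4.
The denominator factors as Q(z) = (z - 1 - I)*(z - 2)*(z - 1 + I), so z = 1 - I is a simple zero of Q and P is analytic there; z = 1 - I is therefore a simple pole and
  Res(f, z₀) = P(z₀)/Q'(z₀).

Q'(z) = 3*z^2 - 8*z + 6, so Q'(1 - I) = -2 + 2*I.
P(1 - I) = exp(1 - I).

Res(f, 1 - I) = (exp(1 - I))/(-2 + 2*I) = (-1/4 - I/4)*exp(1 - I)

Final answer: (-1/4 - I/4)*exp(1 - I)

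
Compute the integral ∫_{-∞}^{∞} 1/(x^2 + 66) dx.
Let f(z) = 1/(z^2 + 66). The denominator has no real zeros and deg Q - deg P = 2 ≥ 2, so the integral of f over the upper semicircle |z| = R tends to 0 as R → ∞. Closing the contour in the upper half-plane,
  ∫_{-∞}^{∞} f(x) dx = 2πi · Σ Res(f, z_k)  over the poles with Im z_k > 0.

Zeros of the denominator: z^2 + 66 = 0 gives z = ±sqrt(66)*I.
Upper half-plane: z = sqrt(66)*I (simple).

Each pole is a simple zero of Q(z) = z^2 + 66, so Res(f, z₀) = P(z₀)/Q'(z₀) with P(z) = 1, Q'(z) = 2*z:
  Res(f, sqrt(66)*I) = (1)/(2*sqrt(66)*I) = -sqrt(66)*I/132

∫_{-∞}^{∞} f(x) dx = 2πi · (-sqrt(66)*I/132) = sqrt(66)*pi/66

Final answer: sqrt(66)*pi/66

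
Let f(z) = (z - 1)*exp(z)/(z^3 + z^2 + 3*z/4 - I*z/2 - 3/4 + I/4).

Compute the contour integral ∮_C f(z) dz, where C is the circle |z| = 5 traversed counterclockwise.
By the residue theorem, ∮_C f(z) dz = 2πi · (sum of the residues of f at the poles inside |z| = 5).

The denominator factors as (z - 1/2)*(z + 1/2 - I)*(z + 1 + I), so the singularities of f are simple poles at z = 1/2, z = -1/2 + I, z = -1 - I.
  |1/2|² = 1/4 < 25 = 5², so this pole is inside the contour.
  |-1/2 + I|² = 5/4 < 25 = 5², so this pole is inside the contour.
  |-1 - I|² = 2 < 25 = 5², so this pole is inside the contour.

With P(z) = (z - 1)*exp(z) and Q(z) = z^3 + z^2 + 3*z/4 - I*z/2 - 3/4 + I/4, each pole is simple, so Res(f, z₀) = P(z₀)/Q'(z₀) with Q'(z) = 3*z^2 + 2*z + 3/4 - I/2.
  Res(f, 1/2) = P(1/2)/Q'(1/2) = (-exp(1/2)/2)/(5/2 - I/2) = (-5/26 - I/26)*exp(1/2)
  Res(f, -1/2 + I) = P(-1/2 + I)/Q'(-1/2 + I) = ((-3/2 + I)*exp(-1/2 + I))/(-5/2 - 3*I/2) = (9/34 - 19*I/34)*exp(-1/2 + I)
  Res(f, -1 - I) = P(-1 - I)/Q'(-1 - I) = ((-2 - I)*exp(-1 - I))/(-5/4 + 7*I/2) = (-16/221 + 132*I/221)*exp(-1 - I)

Sum of residues inside C: (-5/26 - I/26)*exp(1/2) + (9/34 - 19*I/34)*exp(-1/2 + I) + (-16/221 + 132*I/221)*exp(-1 - I)
∮_C f(z) dz = 2πi · ((-5/26 - I/26)*exp(1/2) + (9/34 - 19*I/34)*exp(-1/2 + I) + (-16/221 + 132*I/221)*exp(-1 - I)) = pi*(1/13 - 5*I/13)*exp(1/2) + pi*(-264/221 - 32*I/221)*exp(-1 - I) + pi*(19/17 + 9*I/17)*exp(-1/2 + I)

Final answer: pi*(1/13 - 5*I/13)*exp(1/2) + pi*(-264/221 - 32*I/221)*exp(-1 - I) + pi*(19/17 + 9*I/17)*exp(-1/2 + I)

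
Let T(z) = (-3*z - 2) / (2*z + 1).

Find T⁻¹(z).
Set w = T(z) = (-3*z - 2) / (2*z + 1) and solve for z:
  w*(2*z + 1) = -3*z - 2
  w + z*(2*w + 3) + 2 = 0
  z*(2*w + 3) = -w - 2
  z = (w + 2)/(-2*w - 3)
Renaming the variable, T⁻¹(z) = (z + 2)/(-2*z - 3) = (-z - 2)/(2*z + 3).
(Check: ad - bc = 1 ≠ 0, so T is invertible.)

Final answer: (-z - 2)/(2*z + 3)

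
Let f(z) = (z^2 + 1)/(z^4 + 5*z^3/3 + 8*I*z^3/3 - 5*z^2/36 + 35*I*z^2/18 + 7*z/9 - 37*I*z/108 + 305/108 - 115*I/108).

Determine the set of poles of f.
The singularities of f are the zeros of the denominator. Factoring,
  z^4 + 5*z^3/3 + 8*I*z^3/3 - 5*z^2/36 + 35*I*z^2/18 + 7*z/9 - 37*I*z/108 + 305/108 - 115*I/108 = (z + 1 + 2*I)*(z - 2/3 - I/2)*(z + 1/3 + 3*I/2)*(z + 1 - I/3)
so the candidates are z = -1 - 2*I, z = 2/3 + I/2, z = -1/3 - 3*I/2, z = -1 + I/3.

Check the numerator P(z) = z^2 + 1 at each one:
  P(-1 - 2*I) = -2 + 4*I ≠ 0, so z = -1 - 2*I is a (simple) pole.
  P(2/3 + I/2) = 43/36 + 2*I/3 ≠ 0, so z = 2/3 + I/2 is a (simple) pole.
  P(-1/3 - 3*I/2) = -41/36 + I ≠ 0, so z = -1/3 - 3*I/2 is a (simple) pole.
  P(-1 + I/3) = 17/9 - 2*I/3 ≠ 0, so z = -1 + I/3 is a (simple) pole.

Poles of f: {-1 - 2*I, -1 + I/3, -1/3 - 3*I/2, 2/3 + I/2}

Final answer: {-1 - 2*I, -1 + I/3, -1/3 - 3*I/2, 2/3 + I/2}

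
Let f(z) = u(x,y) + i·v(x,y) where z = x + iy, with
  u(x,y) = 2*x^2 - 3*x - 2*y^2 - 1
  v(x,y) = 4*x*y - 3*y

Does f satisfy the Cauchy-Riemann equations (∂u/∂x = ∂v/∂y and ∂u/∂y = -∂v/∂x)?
∂u/∂x = 4*x - 3
∂v/∂y = 4*x - 3
∂u/∂y = -4*y
∂v/∂x = 4*y
∂u/∂x = ∂v/∂y and ∂u/∂y = -∂v/∂x hold identically; f is analytic.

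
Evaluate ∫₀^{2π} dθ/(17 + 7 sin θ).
Call the integral J. The integrand is 2π-periodic and we integrate over a full period, so shifting θ does not change the value (θ → θ + π/2 turns sin θ into cos θ). Hence
  J = ∫₀^{2π} dθ/(17 + 7 cos θ).
Put z = e^{iθ}: then cos θ = (z + 1/z)/2, dθ = dz/(iz), and z runs once counterclockwise around |z| = 1:
  J = ∮_{|z|=1} 1/(17 + 7*(z + 1/z)/2) · dz/(iz) = (2/i) ∮_{|z|=1} dz/(7*z^2 + 34*z + 7).
The roots of 7*z^2 + 34*z + 7 are z = (-17 ± sqrt(17^2 - 7^2))/7, with sqrt(240) = 4*sqrt(15); their product is 1, so only z₊ = -17/7 + 4*sqrt(15)/7 lies inside the unit circle (z₋ = -17/7 - 4*sqrt(15)/7 lies outside).
z₊ is a simple zero of q(z) = 7*z^2 + 34*z + 7, so Res(1/q, z₊) = 1/q'(z₊) with q'(z) = 14*z + 34; and q'(z₊) = 7*(z₊ - z₋) = 8*sqrt(15).
Therefore J = (2/i) · 2πi · 1/(8*sqrt(15)) = 2*pi/(4*sqrt(15)) = sqrt(15)*pi/30

Final answer: sqrt(15)*pi/30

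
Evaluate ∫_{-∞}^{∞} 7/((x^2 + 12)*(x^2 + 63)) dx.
pi*(-2*sqrt(7) + 7*sqrt(3))/306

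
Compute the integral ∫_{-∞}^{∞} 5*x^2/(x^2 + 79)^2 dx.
Let f(z) = 5*z^2/(z^2 + 79)^2. The denominator has no real zeros and deg Q - deg P = 2 ≥ 2, so the integral of f over the upper semicircle |z| = R tends to 0 as R → ∞. Closing the contour in the upper half-plane,
  ∫_{-∞}^{∞} f(x) dx = 2πi · Σ Res(f, z_k)  over the poles with Im z_k > 0.

Zeros of the denominator: z^2 + 79 = 0 gives z = ±sqrt(79)*I.
Upper half-plane: z = sqrt(79)*I (a pole of order 2).

Write f(z) = g(z)/(z - sqrt(79)*I)^2 with g(z) = 5*z^2/(z + sqrt(79)*I)^2. For a double pole, Res(f, z₀) = g'(z₀):
  g'(z) = 10*sqrt(79)*I*z/(z + sqrt(79)*I)^3
  Res(f, sqrt(79)*I) = g'(sqrt(79)*I) = -5*sqrt(79)*I/316

∫_{-∞}^{∞} f(x) dx = 2πi · (-5*sqrt(79)*I/316) = 5*sqrt(79)*pi/158

Final answer: 5*sqrt(79)*pi/158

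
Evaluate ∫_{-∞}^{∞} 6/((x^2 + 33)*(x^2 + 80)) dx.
Let f(z) = 6/((z^2 + 33)*(z^2 + 80)). The denominator has no real zeros and deg Q - deg P = 4 ≥ 2, so the integral of f over the upper semicircle |z| = R tends to 0 as R → ∞. Closing the contour in the upper half-plane,
  ∫_{-∞}^{∞} f(x) dx = 2πi · Σ Res(f, z_k)  over the poles with Im z_k > 0.

Zeros of the denominator: z^2 + 33 = 0 gives z = ±sqrt(33)*I; z^2 + 80 = 0 gives z = ±4*sqrt(5)*I.
Upper half-plane: z = sqrt(33)*I, z = 4*sqrt(5)*I (simple).

Each pole is a simple zero of Q(z) = z^4 + 113*z^2 + 2640, so Res(f, z₀) = P(z₀)/Q'(z₀) with P(z) = 6, Q'(z) = 4*z^3 + 226*z:
  Res(f, sqrt(33)*I) = (6)/(94*sqrt(33)*I) = -sqrt(33)*I/517
  Res(f, 4*sqrt(5)*I) = (6)/(-376*sqrt(5)*I) = 3*sqrt(5)*I/940

Sum of residues: I*(-20*sqrt(33) + 33*sqrt(5))/10340
∫_{-∞}^{∞} f(x) dx = 2πi · (I*(-20*sqrt(33) + 33*sqrt(5))/10340) = pi*(-33*sqrt(5) + 20*sqrt(33))/5170

Final answer: pi*(-33*sqrt(5) + 20*sqrt(33))/5170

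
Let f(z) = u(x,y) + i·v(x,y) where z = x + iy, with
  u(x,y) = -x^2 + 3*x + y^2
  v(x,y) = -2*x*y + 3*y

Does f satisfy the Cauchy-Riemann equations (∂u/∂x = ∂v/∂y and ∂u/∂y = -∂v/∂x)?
∂u/∂x = 3 - 2*x
∂v/∂y = 3 - 2*x
∂u/∂y = 2*y
∂v/∂x = -2*y
∂u/∂x = ∂v/∂y and ∂u/∂y = -∂v/∂x hold identically; f is analytic.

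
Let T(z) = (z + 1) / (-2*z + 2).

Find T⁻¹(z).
Set w = T(z) = (z + 1) / (-2*z + 2) and solve for z:
  w*(-2*z + 2) = z + 1
  2*w + z*(-2*w - 1) - 1 = 0
  z*(-2*w - 1) = 1 - 2*w
  z = (2*w - 1)/(2*w + 1)
Renaming the variable, T⁻¹(z) = (2*z - 1)/(2*z + 1).
(Check: ad - bc = 4 ≠ 0, so T is invertible.)

Final answer: (2*z - 1)/(2*z + 1)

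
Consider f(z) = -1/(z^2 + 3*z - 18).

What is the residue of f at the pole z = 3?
-1/9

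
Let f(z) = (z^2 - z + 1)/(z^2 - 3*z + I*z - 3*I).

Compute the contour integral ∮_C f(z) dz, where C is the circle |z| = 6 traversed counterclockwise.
pi*(2 + 4*I)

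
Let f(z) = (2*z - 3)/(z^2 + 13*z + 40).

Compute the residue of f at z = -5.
Write f(z) = P(z)/Q(z) with P(z) = 2*z - 3 and Q(z) = z^2 + 13*z + 40.
The denominator factors as Q(z) = (z + 8)*(z + 5), so z = -5 is a simple zero of Q and P is analytic there; z = -5 is therefore a simple pole and
  Res(f, z₀) = P(z₀)/Q'(z₀).

Q'(z) = 2*z + 13, so Q'(-5) = 3.
P(-5) = -13.

Res(f, -5) = (-13)/(3) = -13/3

Final answer: -13/3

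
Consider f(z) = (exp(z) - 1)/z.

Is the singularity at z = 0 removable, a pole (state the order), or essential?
Let u = z. The exponent is z = u, so
  f = (e^(u) - 1)/u = ((u) + (u)^2/2 + (u)^3/6 + ...)/u = 1 + (1/2)*u + (1/6)*u^2 + ...
The Laurent expansion about u = 0 has no negative powers; equivalently lim_{z→0} f(z) = 1 exists and is finite.
So the singularity is removable.

Final answer: removable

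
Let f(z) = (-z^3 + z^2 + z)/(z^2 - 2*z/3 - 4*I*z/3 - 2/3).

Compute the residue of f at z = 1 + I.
Write f(z) = P(z)/Q(z) with P(z) = -z^3 + z^2 + z and Q(z) = z^2 - 2*z/3 - 4*I*z/3 - 2/3.
The denominator factors as Q(z) = (z - 1 - I)*(z + 1/3 - I/3), so z = 1 + I is a simple zero of Q and P is analytic there; z = 1 + I is therefore a simple pole and
  Res(f, z₀) = P(z₀)/Q'(z₀).

Q'(z) = 2*z - 2/3 - 4*I/3, so Q'(1 + I) = 4/3 + 2*I/3.
P(1 + I) = 3 + I.

Res(f, 1 + I) = (3 + I)/(4/3 + 2*I/3) = 21/10 - 3*I/10

Final answer: 21/10 - 3*I/10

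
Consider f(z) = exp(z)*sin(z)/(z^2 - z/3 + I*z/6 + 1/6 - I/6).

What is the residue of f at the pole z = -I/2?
Write f(z) = P(z)/Q(z) with P(z) = exp(z)*sin(z) and Q(z) = z^2 - z/3 + I*z/6 + 1/6 - I/6.
The denominator factors as Q(z) = (z - 1/3 - I/3)*(z + I/2), so z = -I/2 is a simple zero of Q and P is analytic there; z = -I/2 is therefore a simple pole and
  Res(f, z₀) = P(z₀)/Q'(z₀).

Q'(z) = 2*z - 1/3 + I/6, so Q'(-I/2) = -1/3 - 5*I/6.
P(-I/2) = -I*exp(-I/2)*sinh(1/2).

Res(f, -I/2) = (-I*exp(-I/2)*sinh(1/2))/(-1/3 - 5*I/6) = (30/29 + 12*I/29)*exp(-I/2)*sinh(1/2)

Final answer: (30/29 + 12*I/29)*exp(-I/2)*sinh(1/2)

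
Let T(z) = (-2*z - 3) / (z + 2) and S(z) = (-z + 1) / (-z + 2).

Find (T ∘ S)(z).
(T ∘ S)(z) = T(S(z)) = ((-2)*S(z) + (-3))/((1)*S(z) + (2)). Multiply numerator and denominator by -z + 2:
  numerator:   (-2)*(-z + 1) + (-3)*(-z + 2) = 5*z - 8
  denominator: (1)*(-z + 1) + (2)*(-z + 2) = -3*z + 5
(T ∘ S)(z) = (5*z - 8)/(-3*z + 5) = (-5*z + 8)/(3*z - 5)

Final answer: (-5*z + 8)/(3*z - 5)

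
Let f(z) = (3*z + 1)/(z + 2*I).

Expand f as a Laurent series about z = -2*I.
Put w = z - (-2*I), i.e. z = w - 2*I. The denominator is w, so it suffices to rewrite the numerator in powers of w.

P(z) = 3*z + 1
P(w - 2*I) = 1 - 6*I + 3*w

Dividing each term by w:
  f = (1 - 6*I)/w + 3

Substituting back w = z + 2*I:
  f(z) = (1 - 6*I)/(z + 2*I) + 3

The series is finite because the numerator is a polynomial; the negative powers form the principal part, and the coefficient of 1/(z + 2*I) gives Res(f, -2*I) = 1 - 6*I.

Final answer: (1 - 6*I)/(z + 2*I) + 3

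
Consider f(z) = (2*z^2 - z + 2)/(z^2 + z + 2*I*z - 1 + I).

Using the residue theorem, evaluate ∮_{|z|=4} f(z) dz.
By the residue theorem, ∮_C f(z) dz = 2πi · (sum of the residues of f at the poles inside |z| = 4).

The denominator factors as (z + 1 + I)*(z + I), so the singularities of f are simple poles at z = -1 - I, z = -I.
  |-1 - I|² = 2 < 16 = 4², so this pole is inside the contour.
  |-I|² = 1 < 16 = 4², so this pole is inside the contour.

With P(z) = 2*z^2 - z + 2 and Q(z) = z^2 + z + 2*I*z - 1 + I, each pole is simple, so Res(f, z₀) = P(z₀)/Q'(z₀) with Q'(z) = 2*z + 1 + 2*I.
  Res(f, -1 - I) = P(-1 - I)/Q'(-1 - I) = (3 + 5*I)/(-1) = -3 - 5*I
  Res(f, -I) = P(-I)/Q'(-I) = (I)/(1) = I

Sum of residues inside C: -3 - 4*I
∮_C f(z) dz = 2πi · (-3 - 4*I) = pi*(8 - 6*I)

Final answer: pi*(8 - 6*I)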